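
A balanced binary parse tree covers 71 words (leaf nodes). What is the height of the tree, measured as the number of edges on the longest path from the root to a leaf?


In a balanced binary tree with n leaves the deepest leaf is ceil(log2(n)) edges below the root.
log2(71) = 6.1497
ceil(6.1497) = 7
height (edges) = 7

7


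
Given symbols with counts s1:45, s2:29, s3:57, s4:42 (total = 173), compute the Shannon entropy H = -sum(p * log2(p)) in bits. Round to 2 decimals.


Computing entropy H = -sum(p_i * log2(p_i)):
  s1: p = 45/173 = 0.2601, -p*log2(p) = 0.5053
  s2: p = 29/173 = 0.1676, -p*log2(p) = 0.4319
  s3: p = 57/173 = 0.3295, -p*log2(p) = 0.5277
  s4: p = 42/173 = 0.2428, -p*log2(p) = 0.4958
H = sum of terms = 1.9607
Rounded to 2 decimals: 1.96

1.96


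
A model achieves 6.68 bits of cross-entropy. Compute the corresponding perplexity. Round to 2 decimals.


Perplexity formula: PP = 2^H
H = 6.68
PP = 2^6.68
Decompose: 2^6.68 = 2^6 * 2^0.68
2^6 = 64, 2^0.68 ~ 1.6021398
PP ~ 64 * 1.6021398 = 102.5369472
Rounded to 2 decimals: 102.54

102.54


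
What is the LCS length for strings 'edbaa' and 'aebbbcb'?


DP table for LCS of 'edbaa' and 'aebbbcb':
       a  e  b  b  b  c  b
    0  0  0  0  0  0  0  0
  e 0  0  1  1  1  1  1  1
  d 0  0  1  1  1  1  1  1
  b 0  0  1  2  2  2  2  2
  a 0  1  1  2  2  2  2  2
  a 0  1  1  2  2  2  2  2
LCS: 'eb'
LCS length = 2

2


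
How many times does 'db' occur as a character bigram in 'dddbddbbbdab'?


Scanning 'dddbddbbbdab' for bigram 'db':
  Position 0: 'dd' -> no
  Position 1: 'dd' -> no
  Position 2: 'db' -> MATCH
  Position 3: 'bd' -> no
  Position 4: 'dd' -> no
  Position 5: 'db' -> MATCH
  Position 6: 'bb' -> no
  Position 7: 'bb' -> no
  Position 8: 'bd' -> no
  Position 9: 'da' -> no
  Position 10: 'ab' -> no
Total matches: 2

2


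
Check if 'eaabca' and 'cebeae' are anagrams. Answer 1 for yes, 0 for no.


Sort characters of 'eaabca': 'aaabce'
Sort characters of 'cebeae': 'abceee'
Sorted forms differ -> they are NOT anagrams
Result: 0

0


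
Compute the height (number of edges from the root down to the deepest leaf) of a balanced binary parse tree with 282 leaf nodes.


In a balanced binary tree with n leaves the deepest leaf is ceil(log2(n)) edges below the root.
log2(282) = 8.1396
ceil(8.1396) = 9
height (edges) = 9

9


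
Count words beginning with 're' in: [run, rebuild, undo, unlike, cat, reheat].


Checking each word for prefix 're':
  'run' -> no (count: 0)
  'rebuild' -> YES, starts with 're' (count: 1)
  'undo' -> no (count: 1)
  'unlike' -> no (count: 1)
  'cat' -> no (count: 1)
  'reheat' -> YES, starts with 're' (count: 2)
Total with prefix 're': 2

2


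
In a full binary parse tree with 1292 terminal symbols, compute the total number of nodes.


Leaf nodes (terminals): 1292
Internal nodes = n - 1 = 1292 - 1 = 1291
Total = leaves + internal = 1292 + 1291 = 2583

2583


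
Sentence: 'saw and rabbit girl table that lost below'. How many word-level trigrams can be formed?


Word trigrams from [8] words:
  Trigram 1: (saw and rabbit)
  Trigram 2: (and rabbit girl)
  Trigram 3: (rabbit girl table)
  Trigram 4: (girl table that)
  Trigram 5: (table that lost)
  Trigram 6: (that lost below)
Total word trigrams: 8 - 2 = 6

6


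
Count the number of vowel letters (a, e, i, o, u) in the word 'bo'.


Scanning each character of 'bo':
  Position 1: 'b' -> consonant (running count: 0)
  Position 2: 'o' -> vowel (running count: 1)
Total vowels: 1

1


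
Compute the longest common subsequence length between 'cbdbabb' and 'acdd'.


DP table for LCS of 'cbdbabb' and 'acdd':
       a  c  d  d
    0  0  0  0  0
  c 0  0  1  1  1
  b 0  0  1  1  1
  d 0  0  1  2  2
  b 0  0  1  2  2
  a 0  1  1  2  2
  b 0  1  1  2  2
  b 0  1  1  2  2
LCS: 'cd'
LCS length = 2

2


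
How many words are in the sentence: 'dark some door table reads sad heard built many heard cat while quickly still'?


Counting words by splitting on spaces:
  Word 1: 'dark'
  Word 2: 'some'
  Word 3: 'door'
  Word 4: 'table'
  Word 5: 'reads'
  Word 6: 'sad'
  Word 7: 'heard'
  Word 8: 'built'
  Word 9: 'many'
  Word 10: 'heard'
  Word 11: 'cat'
  Word 12: 'while'
  Word 13: 'quickly'
  Word 14: 'still'
Total words: 14

14


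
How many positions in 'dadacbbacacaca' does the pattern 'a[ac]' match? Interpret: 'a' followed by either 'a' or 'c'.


Pattern: a[ac] means 'a' followed by either 'a' or 'c'.
Scanning 'dadacbbacacaca' position-by-position:
  Pos 0: window 'da' -> no
  Pos 1: window 'ad' -> no
  Pos 2: window 'da' -> no
  Pos 3: window 'ac' -> MATCH
  Pos 4: window 'cb' -> no
  Pos 5: window 'bb' -> no
  Pos 6: window 'ba' -> no
  Pos 7: window 'ac' -> MATCH
  Pos 8: window 'ca' -> no
  Pos 9: window 'ac' -> MATCH
  Pos 10: window 'ca' -> no
  Pos 11: window 'ac' -> MATCH
  Pos 12: window 'ca' -> no
  Pos 13: window 'a' -> no
Total matches: 4

4


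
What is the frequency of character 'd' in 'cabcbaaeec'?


Scanning 'cabcbaaeec' for 'd':
  No matches found.
Total occurrences of 'd': 0

0


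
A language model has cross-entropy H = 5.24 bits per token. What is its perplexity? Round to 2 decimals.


Perplexity formula: PP = 2^H
H = 5.24
PP = 2^5.24
Decompose: 2^5.24 = 2^5 * 2^0.24
2^5 = 32, 2^0.24 ~ 1.1809927
PP ~ 32 * 1.1809927 = 37.7917664
Rounded to 2 decimals: 37.79

37.79


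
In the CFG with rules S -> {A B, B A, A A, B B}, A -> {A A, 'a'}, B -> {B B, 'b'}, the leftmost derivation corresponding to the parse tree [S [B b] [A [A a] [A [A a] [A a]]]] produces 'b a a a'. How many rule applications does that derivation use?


Every bracketed nonterminal node [X ...] in the tree is produced by exactly one rule application.
Reading the tree off as a leftmost derivation:
  Step 1: S  =>  B A   (applied S -> B A)
  Step 2: B A  =>  b A   (applied B -> b)
  Step 3: b A  =>  b A A   (applied A -> A A)
  Step 4: b A A  =>  b a A   (applied A -> a)
  Step 5: b a A  =>  b a A A   (applied A -> A A)
  Step 6: b a A A  =>  b a a A   (applied A -> a)
  Step 7: b a a A  =>  b a a a   (applied A -> a)
Final yield: b a a a
Total rewrite steps: 7

7


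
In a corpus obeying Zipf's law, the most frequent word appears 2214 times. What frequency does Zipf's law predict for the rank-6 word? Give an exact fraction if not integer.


Zipf's law: freq(rank) = f1 / rank
f1 = 2214, rank = 6
freq = 2214 / 6
= 369

369


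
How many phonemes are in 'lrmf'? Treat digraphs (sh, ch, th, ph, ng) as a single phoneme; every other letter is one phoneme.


Parsing 'lrmf' greedily, digraphs first:
  'l' -> consonant phoneme (phonemes so far: 1)
  'r' -> consonant phoneme (phonemes so far: 2)
  'm' -> consonant phoneme (phonemes so far: 3)
  'f' -> consonant phoneme (phonemes so far: 4)
Total phonemes: 4

4


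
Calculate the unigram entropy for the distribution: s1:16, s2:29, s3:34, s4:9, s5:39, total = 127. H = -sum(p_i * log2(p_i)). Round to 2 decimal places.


Computing entropy H = -sum(p_i * log2(p_i)):
  s1: p = 16/127 = 0.1260, -p*log2(p) = 0.3765
  s2: p = 29/127 = 0.2283, -p*log2(p) = 0.4865
  s3: p = 34/127 = 0.2677, -p*log2(p) = 0.5090
  s4: p = 9/127 = 0.0709, -p*log2(p) = 0.2706
  s5: p = 39/127 = 0.3071, -p*log2(p) = 0.5231
H = sum of terms = 2.1657
Rounded to 2 decimals: 2.17

2.17


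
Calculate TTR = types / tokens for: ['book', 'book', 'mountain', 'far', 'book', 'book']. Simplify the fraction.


Tokens: 6
Unique types: ('book', 'far', 'mountain') = 3
TTR = 3/6
Simplify: divide both by 3 -> 1/2
TTR = 1/2

1/2


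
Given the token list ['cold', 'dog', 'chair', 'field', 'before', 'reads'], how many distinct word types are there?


Listing all tokens and tracking unique types:
  Token 1: 'cold' -> NEW (unique so far: 1)
  Token 2: 'dog' -> NEW (unique so far: 2)
  Token 3: 'chair' -> NEW (unique so far: 3)
  Token 4: 'field' -> NEW (unique so far: 4)
  Token 5: 'before' -> NEW (unique so far: 5)
  Token 6: 'reads' -> NEW (unique so far: 6)
Unique types: ('before', 'chair', 'cold', 'dog', 'field', 'reads')
Vocabulary size: 6

6


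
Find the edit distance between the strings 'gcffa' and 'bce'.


Building DP table for s1='gcffa' (len 5) and s2='bce' (len 3):
       b  c  e
    0  1  2  3
  g 1  1  2  3
  c 2  2  1  2
  f 3  3  2  2
  f 4  4  3  3
  a 5  5  4  4
Edit distance = dp[5][3] = 4

4


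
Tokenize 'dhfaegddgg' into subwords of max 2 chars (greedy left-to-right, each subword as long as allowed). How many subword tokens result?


'dhfaegddgg' has 10 characters.
Chunking with max size 2:
  Chunk 1: 'dh' (positions 0-1)
  Chunk 2: 'fa' (positions 2-3)
  Chunk 3: 'eg' (positions 4-5)
  Chunk 4: 'dd' (positions 6-7)
  Chunk 5: 'gg' (positions 8-9)
Total chunks: ceil(10 / 2) = 5

5


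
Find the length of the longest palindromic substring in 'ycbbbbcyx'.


Scanning 'ycbbbbcyx' for palindromic substrings.
Substring at positions 0-7: 'ycbbbbcy'.
Check: reverse('ycbbbbcy') = 'ycbbbbcy' -> palindrome confirmed.
Neighbouring characters ('-' / 'x') break symmetry, so it cannot extend further.
No longer palindromic substring exists; longest length = 8

8


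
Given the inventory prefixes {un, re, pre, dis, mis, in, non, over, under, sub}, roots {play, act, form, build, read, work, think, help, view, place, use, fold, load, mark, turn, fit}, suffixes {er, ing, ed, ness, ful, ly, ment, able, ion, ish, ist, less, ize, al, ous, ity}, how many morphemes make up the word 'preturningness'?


Segmenting 'preturningness' against the inventory:
  'pre' -> prefix (morpheme 1)
  'turn' -> root (morpheme 2)
  'ing' -> suffix (morpheme 3)
  'ness' -> suffix (morpheme 4)
Total morphemes: 4

4


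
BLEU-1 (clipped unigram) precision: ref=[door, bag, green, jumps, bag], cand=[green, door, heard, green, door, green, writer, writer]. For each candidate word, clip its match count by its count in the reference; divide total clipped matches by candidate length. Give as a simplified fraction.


Reference word counts: {'bag': 2, 'door': 1, 'green': 1, 'jumps': 1}
Checking each candidate word (with clipping):
  'green' -> in reference (ref count 1, used 1/1) -> match (matches: 1)
  'door' -> in reference (ref count 1, used 1/1) -> match (matches: 2)
  'heard' -> not in reference -> no match (matches: 2)
  'green' -> ref count 1 already used up (1/1) -> clipped, no match (matches: 2)
  'door' -> ref count 1 already used up (1/1) -> clipped, no match (matches: 2)
  'green' -> ref count 1 already used up (1/1) -> clipped, no match (matches: 2)
  'writer' -> not in reference -> no match (matches: 2)
  'writer' -> not in reference -> no match (matches: 2)
Clipped matches: 2, Candidate length: 8
Precision = 2/8 = 1/4

1/4


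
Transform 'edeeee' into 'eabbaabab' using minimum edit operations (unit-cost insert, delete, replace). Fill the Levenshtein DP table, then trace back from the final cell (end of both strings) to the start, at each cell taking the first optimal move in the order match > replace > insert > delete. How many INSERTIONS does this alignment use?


Edit distance = 8. Backtracking from cell (6, 9) with preference match > replace > insert > delete,
then listing the resulting alignment 'edeeee' -> 'eabbaabab' left to right:
  Step 1: keep 'e'
  Step 2: insert 'a' [insertion #1]
  Step 3: insert 'b' [insertion #2]
  Step 4: insert 'b' [insertion #3]
  Step 5: replace d->a
  Step 6: replace e->a
  Step 7: replace e->b
  Step 8: replace e->a
  Step 9: replace e->b
Total insertions: 3

3


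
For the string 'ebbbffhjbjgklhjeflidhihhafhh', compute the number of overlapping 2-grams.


String 'ebbbffhjbjgklhjeflidhihhafhh' has length L = 28.
Number of overlapping n-grams = L - n + 1
Substituting: 28 - 2 + 1 = 27

27


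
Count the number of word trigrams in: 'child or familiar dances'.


Word trigrams from [4] words:
  Trigram 1: (child or familiar)
  Trigram 2: (or familiar dances)
Total word trigrams: 4 - 2 = 2

2


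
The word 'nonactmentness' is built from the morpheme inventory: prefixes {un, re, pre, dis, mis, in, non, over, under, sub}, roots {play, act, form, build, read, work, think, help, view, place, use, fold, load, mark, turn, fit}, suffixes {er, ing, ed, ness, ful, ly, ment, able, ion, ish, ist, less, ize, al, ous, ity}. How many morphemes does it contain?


Segmenting 'nonactmentness' against the inventory:
  'non' -> prefix (morpheme 1)
  'act' -> root (morpheme 2)
  'ment' -> suffix (morpheme 3)
  'ness' -> suffix (morpheme 4)
Total morphemes: 4

4


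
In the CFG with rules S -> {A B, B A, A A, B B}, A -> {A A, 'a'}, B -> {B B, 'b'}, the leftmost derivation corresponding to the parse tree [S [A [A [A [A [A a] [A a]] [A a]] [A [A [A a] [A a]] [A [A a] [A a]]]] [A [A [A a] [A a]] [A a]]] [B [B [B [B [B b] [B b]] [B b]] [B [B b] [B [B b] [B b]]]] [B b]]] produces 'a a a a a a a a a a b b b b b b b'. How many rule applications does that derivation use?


Every bracketed nonterminal node [X ...] in the tree is produced by exactly one rule application.
Reading the tree off as a leftmost derivation:
  Step 1: S  =>  A B   (applied S -> A B)
  Step 2: A B  =>  A A B   (applied A -> A A)
  Step 3: A A B  =>  A A A B   (applied A -> A A)
  Step 4: A A A B  =>  A A A A B   (applied A -> A A)
  Step 5: A A A A B  =>  A A A A A B   (applied A -> A A)
  Step 6: A A A A A B  =>  a A A A A B   (applied A -> a)
  Step 7: a A A A A B  =>  a a A A A B   (applied A -> a)
  Step 8: a a A A A B  =>  a a a A A B   (applied A -> a)
  Step 9: a a a A A B  =>  a a a A A A B   (applied A -> A A)
  Step 10: a a a A A A B  =>  a a a A A A A B   (applied A -> A A)
  Step 11: a a a A A A A B  =>  a a a a A A A B   (applied A -> a)
  Step 12: a a a a A A A B  =>  a a a a a A A B   (applied A -> a)
  Step 13: a a a a a A A B  =>  a a a a a A A A B   (applied A -> A A)
  Step 14: a a a a a A A A B  =>  a a a a a a A A B   (applied A -> a)
  Step 15: a a a a a a A A B  =>  a a a a a a a A B   (applied A -> a)
  Step 16: a a a a a a a A B  =>  a a a a a a a A A B   (applied A -> A A)
  Step 17: a a a a a a a A A B  =>  a a a a a a a A A A B   (applied A -> A A)
  Step 18: a a a a a a a A A A B  =>  a a a a a a a a A A B   (applied A -> a)
  Step 19: a a a a a a a a A A B  =>  a a a a a a a a a A B   (applied A -> a)
  Step 20: a a a a a a a a a A B  =>  a a a a a a a a a a B   (applied A -> a)
  Step 21: a a a a a a a a a a B  =>  a a a a a a a a a a B B   (applied B -> B B)
  Step 22: a a a a a a a a a a B B  =>  a a a a a a a a a a B B B   (applied B -> B B)
  Step 23: a a a a a a a a a a B B B  =>  a a a a a a a a a a B B B B   (applied B -> B B)
  Step 24: a a a a a a a a a a B B B B  =>  a a a a a a a a a a B B B B B   (applied B -> B B)
  Step 25: a a a a a a a a a a B B B B B  =>  a a a a a a a a a a b B B B B   (applied B -> b)
  Step 26: a a a a a a a a a a b B B B B  =>  a a a a a a a a a a b b B B B   (applied B -> b)
  Step 27: a a a a a a a a a a b b B B B  =>  a a a a a a a a a a b b b B B   (applied B -> b)
  Step 28: a a a a a a a a a a b b b B B  =>  a a a a a a a a a a b b b B B B   (applied B -> B B)
  Step 29: a a a a a a a a a a b b b B B B  =>  a a a a a a a a a a b b b b B B   (applied B -> b)
  Step 30: a a a a a a a a a a b b b b B B  =>  a a a a a a a a a a b b b b B B B   (applied B -> B B)
  Step 31: a a a a a a a a a a b b b b B B B  =>  a a a a a a a a a a b b b b b B B   (applied B -> b)
  Step 32: a a a a a a a a a a b b b b b B B  =>  a a a a a a a a a a b b b b b b B   (applied B -> b)
  Step 33: a a a a a a a a a a b b b b b b B  =>  a a a a a a a a a a b b b b b b b   (applied B -> b)
Final yield: a a a a a a a a a a b b b b b b b
Total rewrite steps: 33

33


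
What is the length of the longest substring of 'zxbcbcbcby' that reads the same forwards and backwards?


Scanning 'zxbcbcbcby' for palindromic substrings.
Substring at positions 2-8: 'bcbcbcb'.
Check: reverse('bcbcbcb') = 'bcbcbcb' -> palindrome confirmed.
Neighbouring characters ('x' / 'y') break symmetry, so it cannot extend further.
No longer palindromic substring exists; longest length = 7

7


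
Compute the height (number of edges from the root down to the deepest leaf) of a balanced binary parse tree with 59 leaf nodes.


In a balanced binary tree with n leaves the deepest leaf is ceil(log2(n)) edges below the root.
log2(59) = 5.8826
ceil(5.8826) = 6
height (edges) = 6

6


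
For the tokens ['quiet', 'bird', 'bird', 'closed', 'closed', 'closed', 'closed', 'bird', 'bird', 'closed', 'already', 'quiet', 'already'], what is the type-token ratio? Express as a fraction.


Tokens: 13
Unique types: ('already', 'bird', 'closed', 'quiet') = 4
TTR = 4/13
Already in lowest terms.

4/13


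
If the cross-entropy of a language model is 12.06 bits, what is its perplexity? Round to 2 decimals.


Perplexity formula: PP = 2^H
H = 12.06
PP = 2^12.06
Decompose: 2^12.06 = 2^12 * 2^0.06
2^12 = 4096, 2^0.06 ~ 1.0424658
PP ~ 4096 * 1.0424658 = 4269.9399168
Rounded to 2 decimals: 4269.94

4269.94


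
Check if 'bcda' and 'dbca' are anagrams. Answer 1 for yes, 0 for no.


Sort characters of 'bcda': 'abcd'
Sort characters of 'dbca': 'abcd'
Sorted forms match -> they ARE anagrams
Result: 1

1


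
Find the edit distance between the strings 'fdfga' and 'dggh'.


Building DP table for s1='fdfga' (len 5) and s2='dggh' (len 4):
       d  g  g  h
    0  1  2  3  4
  f 1  1  2  3  4
  d 2  1  2  3  4
  f 3  2  2  3  4
  g 4  3  2  2  3
  a 5  4  3  3  3
Edit distance = dp[5][4] = 3

3


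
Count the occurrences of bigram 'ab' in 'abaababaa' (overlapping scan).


Scanning 'abaababaa' for bigram 'ab':
  Position 0: 'ab' -> MATCH
  Position 1: 'ba' -> no
  Position 2: 'aa' -> no
  Position 3: 'ab' -> MATCH
  Position 4: 'ba' -> no
  Position 5: 'ab' -> MATCH
  Position 6: 'ba' -> no
  Position 7: 'aa' -> no
Total matches: 3

3


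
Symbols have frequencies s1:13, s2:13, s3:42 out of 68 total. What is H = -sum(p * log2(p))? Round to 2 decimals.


Computing entropy H = -sum(p_i * log2(p_i)):
  s1: p = 13/68 = 0.1912, -p*log2(p) = 0.4563
  s2: p = 13/68 = 0.1912, -p*log2(p) = 0.4563
  s3: p = 42/68 = 0.6176, -p*log2(p) = 0.4294
H = sum of terms = 1.3420
Rounded to 2 decimals: 1.34

1.34


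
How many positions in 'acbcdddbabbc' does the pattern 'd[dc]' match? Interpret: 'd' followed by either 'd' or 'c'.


Pattern: d[dc] means 'd' followed by either 'd' or 'c'.
Scanning 'acbcdddbabbc' position-by-position:
  Pos 0: window 'ac' -> no
  Pos 1: window 'cb' -> no
  Pos 2: window 'bc' -> no
  Pos 3: window 'cd' -> no
  Pos 4: window 'dd' -> MATCH
  Pos 5: window 'dd' -> MATCH
  Pos 6: window 'db' -> no
  Pos 7: window 'ba' -> no
  Pos 8: window 'ab' -> no
  Pos 9: window 'bb' -> no
  Pos 10: window 'bc' -> no
  Pos 11: window 'c' -> no
Total matches: 2

2


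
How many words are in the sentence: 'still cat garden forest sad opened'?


Counting words by splitting on spaces:
  Word 1: 'still'
  Word 2: 'cat'
  Word 3: 'garden'
  Word 4: 'forest'
  Word 5: 'sad'
  Word 6: 'opened'
Total words: 6

6


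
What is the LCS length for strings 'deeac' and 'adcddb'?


DP table for LCS of 'deeac' and 'adcddb':
       a  d  c  d  d  b
    0  0  0  0  0  0  0
  d 0  0  1  1  1  1  1
  e 0  0  1  1  1  1  1
  e 0  0  1  1  1  1  1
  a 0  1  1  1  1  1  1
  c 0  1  1  2  2  2  2
LCS: 'dc'
LCS length = 2

2


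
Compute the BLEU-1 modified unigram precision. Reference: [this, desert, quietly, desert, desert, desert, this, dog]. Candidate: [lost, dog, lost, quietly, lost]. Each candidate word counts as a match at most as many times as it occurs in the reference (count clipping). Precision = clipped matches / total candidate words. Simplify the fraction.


Reference word counts: {'desert': 4, 'dog': 1, 'quietly': 1, 'this': 2}
Checking each candidate word (with clipping):
  'lost' -> not in reference -> no match (matches: 0)
  'dog' -> in reference (ref count 1, used 1/1) -> match (matches: 1)
  'lost' -> not in reference -> no match (matches: 1)
  'quietly' -> in reference (ref count 1, used 1/1) -> match (matches: 2)
  'lost' -> not in reference -> no match (matches: 2)
Clipped matches: 2, Candidate length: 5
Precision = 2/5

2/5


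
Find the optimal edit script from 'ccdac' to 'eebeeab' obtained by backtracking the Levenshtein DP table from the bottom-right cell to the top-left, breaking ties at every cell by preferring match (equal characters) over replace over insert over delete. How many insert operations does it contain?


Edit distance = 6. Backtracking from cell (5, 7) with preference match > replace > insert > delete,
then listing the resulting alignment 'ccdac' -> 'eebeeab' left to right:
  Step 1: insert 'e' [insertion #1]
  Step 2: insert 'e' [insertion #2]
  Step 3: replace c->b
  Step 4: replace c->e
  Step 5: replace d->e
  Step 6: keep 'a'
  Step 7: replace c->b
Total insertions: 2

2


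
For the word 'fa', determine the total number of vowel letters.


Scanning each character of 'fa':
  Position 1: 'f' -> consonant (running count: 0)
  Position 2: 'a' -> vowel (running count: 1)
Total vowels: 1

1


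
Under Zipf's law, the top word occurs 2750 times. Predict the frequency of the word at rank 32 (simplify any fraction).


Zipf's law: freq(rank) = f1 / rank
f1 = 2750, rank = 32
freq = 2750 / 32
GCD(2750, 32) = 2
Simplified: 1375/16

1375/16


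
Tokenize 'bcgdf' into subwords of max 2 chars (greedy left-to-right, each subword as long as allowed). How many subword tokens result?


'bcgdf' has 5 characters.
Chunking with max size 2:
  Chunk 1: 'bc' (positions 0-1)
  Chunk 2: 'gd' (positions 2-3)
  Chunk 3: 'f' (positions 4-4)
Total chunks: ceil(5 / 2) = 3

3


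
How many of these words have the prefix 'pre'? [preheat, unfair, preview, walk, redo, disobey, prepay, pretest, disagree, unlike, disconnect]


Checking each word for prefix 'pre':
  'preheat' -> YES, starts with 'pre' (count: 1)
  'unfair' -> no (count: 1)
  'preview' -> YES, starts with 'pre' (count: 2)
  'walk' -> no (count: 2)
  'redo' -> no (count: 2)
  'disobey' -> no (count: 2)
  'prepay' -> YES, starts with 'pre' (count: 3)
  'pretest' -> YES, starts with 'pre' (count: 4)
  'disagree' -> no (count: 4)
  'unlike' -> no (count: 4)
  'disconnect' -> no (count: 4)
Total with prefix 'pre': 4

4


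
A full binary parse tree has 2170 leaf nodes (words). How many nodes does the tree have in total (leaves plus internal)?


Leaf nodes (terminals): 2170
Internal nodes = n - 1 = 2170 - 1 = 2169
Total = leaves + internal = 2170 + 2169 = 4339

4339


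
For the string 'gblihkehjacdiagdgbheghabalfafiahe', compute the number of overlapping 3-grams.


String 'gblihkehjacdiagdgbheghabalfafiahe' has length L = 33.
Number of overlapping n-grams = L - n + 1
Substituting: 33 - 3 + 1 = 31

31


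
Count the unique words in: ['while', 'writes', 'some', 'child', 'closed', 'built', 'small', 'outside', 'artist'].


Listing all tokens and tracking unique types:
  Token 1: 'while' -> NEW (unique so far: 1)
  Token 2: 'writes' -> NEW (unique so far: 2)
  Token 3: 'some' -> NEW (unique so far: 3)
  Token 4: 'child' -> NEW (unique so far: 4)
  Token 5: 'closed' -> NEW (unique so far: 5)
  Token 6: 'built' -> NEW (unique so far: 6)
  Token 7: 'small' -> NEW (unique so far: 7)
  Token 8: 'outside' -> NEW (unique so far: 8)
  Token 9: 'artist' -> NEW (unique so far: 9)
Unique types: ('artist', 'built', 'child', 'closed', 'outside', 'small', 'some', 'while', 'writes')
Vocabulary size: 9

9


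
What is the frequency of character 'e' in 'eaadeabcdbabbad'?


Scanning 'eaadeabcdbabbad' for 'e':
  Position 0: 'e' -> MATCH (count: 1)
  Position 4: 'e' -> MATCH (count: 2)
Total occurrences of 'e': 2

2


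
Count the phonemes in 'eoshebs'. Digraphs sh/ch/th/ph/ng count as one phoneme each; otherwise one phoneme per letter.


Parsing 'eoshebs' greedily, digraphs first:
  'e' -> vowel phoneme (phonemes so far: 1)
  'o' -> vowel phoneme (phonemes so far: 2)
  'sh' -> digraph (1 consonant phoneme) (phonemes so far: 3)
  'e' -> vowel phoneme (phonemes so far: 4)
  'b' -> consonant phoneme (phonemes so far: 5)
  's' -> consonant phoneme (phonemes so far: 6)
Total phonemes: 6

6


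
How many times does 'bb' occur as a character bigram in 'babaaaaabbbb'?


Scanning 'babaaaaabbbb' for bigram 'bb':
  Position 0: 'ba' -> no
  Position 1: 'ab' -> no
  Position 2: 'ba' -> no
  Position 3: 'aa' -> no
  Position 4: 'aa' -> no
  Position 5: 'aa' -> no
  Position 6: 'aa' -> no
  Position 7: 'ab' -> no
  Position 8: 'bb' -> MATCH
  Position 9: 'bb' -> MATCH
  Position 10: 'bb' -> MATCH
Total matches: 3

3


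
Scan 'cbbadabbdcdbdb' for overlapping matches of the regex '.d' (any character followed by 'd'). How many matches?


Pattern: .d means any character followed by 'd'.
Scanning 'cbbadabbdcdbdb' position-by-position:
  Pos 0: window 'cb' -> no
  Pos 1: window 'bb' -> no
  Pos 2: window 'ba' -> no
  Pos 3: window 'ad' -> MATCH
  Pos 4: window 'da' -> no
  Pos 5: window 'ab' -> no
  Pos 6: window 'bb' -> no
  Pos 7: window 'bd' -> MATCH
  Pos 8: window 'dc' -> no
  Pos 9: window 'cd' -> MATCH
  Pos 10: window 'db' -> no
  Pos 11: window 'bd' -> MATCH
  Pos 12: window 'db' -> no
  Pos 13: window 'b' -> no
Total matches: 4

4


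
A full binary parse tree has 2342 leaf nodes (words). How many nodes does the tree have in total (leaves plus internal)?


Leaf nodes (terminals): 2342
Internal nodes = n - 1 = 2342 - 1 = 2341
Total = leaves + internal = 2342 + 2341 = 4683

4683


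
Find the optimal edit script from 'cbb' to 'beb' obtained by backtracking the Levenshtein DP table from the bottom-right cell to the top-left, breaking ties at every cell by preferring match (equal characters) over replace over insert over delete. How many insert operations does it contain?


Edit distance = 2. Backtracking from cell (3, 3) with preference match > replace > insert > delete,
then listing the resulting alignment 'cbb' -> 'beb' left to right:
  Step 1: replace c->b
  Step 2: replace b->e
  Step 3: keep 'b'
Total insertions: 0

0


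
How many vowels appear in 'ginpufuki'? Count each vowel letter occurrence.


Scanning each character of 'ginpufuki':
  Position 1: 'g' -> consonant (running count: 0)
  Position 2: 'i' -> vowel (running count: 1)
  Position 3: 'n' -> consonant (running count: 1)
  Position 4: 'p' -> consonant (running count: 1)
  Position 5: 'u' -> vowel (running count: 2)
  Position 6: 'f' -> consonant (running count: 2)
  Position 7: 'u' -> vowel (running count: 3)
  Position 8: 'k' -> consonant (running count: 3)
  Position 9: 'i' -> vowel (running count: 4)
Total vowels: 4

4


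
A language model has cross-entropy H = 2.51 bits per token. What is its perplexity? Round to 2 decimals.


Perplexity formula: PP = 2^H
H = 2.51
PP = 2^2.51
Decompose: 2^2.51 = 2^2 * 2^0.51
2^2 = 4, 2^0.51 ~ 1.4240502
PP ~ 4 * 1.4240502 = 5.6962008
Rounded to 2 decimals: 5.70

5.70


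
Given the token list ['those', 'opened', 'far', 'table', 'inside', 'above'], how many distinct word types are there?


Listing all tokens and tracking unique types:
  Token 1: 'those' -> NEW (unique so far: 1)
  Token 2: 'opened' -> NEW (unique so far: 2)
  Token 3: 'far' -> NEW (unique so far: 3)
  Token 4: 'table' -> NEW (unique so far: 4)
  Token 5: 'inside' -> NEW (unique so far: 5)
  Token 6: 'above' -> NEW (unique so far: 6)
Unique types: ('above', 'far', 'inside', 'opened', 'table', 'those')
Vocabulary size: 6

6


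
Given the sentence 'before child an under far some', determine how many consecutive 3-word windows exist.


Word trigrams from [6] words:
  Trigram 1: (before child an)
  Trigram 2: (child an under)
  Trigram 3: (an under far)
  Trigram 4: (under far some)
Total word trigrams: 6 - 2 = 4

4


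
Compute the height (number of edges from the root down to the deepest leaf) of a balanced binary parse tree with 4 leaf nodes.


In a balanced binary tree with n leaves the deepest leaf is ceil(log2(n)) edges below the root.
log2(4) = 2.0000
ceil(2.0000) = 2
height (edges) = 2

2


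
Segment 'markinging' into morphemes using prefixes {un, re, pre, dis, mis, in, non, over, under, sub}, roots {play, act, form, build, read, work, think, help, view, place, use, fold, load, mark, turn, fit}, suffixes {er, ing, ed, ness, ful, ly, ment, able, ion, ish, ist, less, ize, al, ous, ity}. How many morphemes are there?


Segmenting 'markinging' against the inventory:
  'mark' -> root (morpheme 1)
  'ing' -> suffix (morpheme 2)
  'ing' -> suffix (morpheme 3)
Total morphemes: 3

3


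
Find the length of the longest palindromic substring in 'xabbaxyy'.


Scanning 'xabbaxyy' for palindromic substrings.
Substring at positions 0-5: 'xabbax'.
Check: reverse('xabbax') = 'xabbax' -> palindrome confirmed.
Neighbouring characters ('-' / 'y') break symmetry, so it cannot extend further.
No longer palindromic substring exists; longest length = 6

6


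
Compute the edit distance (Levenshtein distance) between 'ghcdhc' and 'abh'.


Building DP table for s1='ghcdhc' (len 6) and s2='abh' (len 3):
       a  b  h
    0  1  2  3
  g 1  1  2  3
  h 2  2  2  2
  c 3  3  3  3
  d 4  4  4  4
  h 5  5  5  4
  c 6  6  6  5
Edit distance = dp[6][3] = 5

5


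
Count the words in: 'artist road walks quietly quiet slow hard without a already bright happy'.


Counting words by splitting on spaces:
  Word 1: 'artist'
  Word 2: 'road'
  Word 3: 'walks'
  Word 4: 'quietly'
  Word 5: 'quiet'
  Word 6: 'slow'
  Word 7: 'hard'
  Word 8: 'without'
  Word 9: 'a'
  Word 10: 'already'
  Word 11: 'bright'
  Word 12: 'happy'
Total words: 12

12


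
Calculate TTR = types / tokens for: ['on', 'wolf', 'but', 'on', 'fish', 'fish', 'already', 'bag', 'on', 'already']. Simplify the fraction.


Tokens: 10
Unique types: ('already', 'bag', 'but', 'fish', 'on', 'wolf') = 6
TTR = 6/10
Simplify: divide both by 2 -> 3/5
TTR = 3/5

3/5


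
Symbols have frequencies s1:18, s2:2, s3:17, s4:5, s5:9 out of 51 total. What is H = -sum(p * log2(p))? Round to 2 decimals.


Computing entropy H = -sum(p_i * log2(p_i)):
  s1: p = 18/51 = 0.3529, -p*log2(p) = 0.5303
  s2: p = 2/51 = 0.0392, -p*log2(p) = 0.1832
  s3: p = 17/51 = 0.3333, -p*log2(p) = 0.5283
  s4: p = 5/51 = 0.0980, -p*log2(p) = 0.3285
  s5: p = 9/51 = 0.1765, -p*log2(p) = 0.4416
H = sum of terms = 2.0119
Rounded to 2 decimals: 2.01

2.01


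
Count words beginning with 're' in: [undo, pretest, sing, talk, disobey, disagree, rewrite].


Checking each word for prefix 're':
  'undo' -> no (count: 0)
  'pretest' -> no (count: 0)
  'sing' -> no (count: 0)
  'talk' -> no (count: 0)
  'disobey' -> no (count: 0)
  'disagree' -> no (count: 0)
  'rewrite' -> YES, starts with 're' (count: 1)
Total with prefix 're': 1

1


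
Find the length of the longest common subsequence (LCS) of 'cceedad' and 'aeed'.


DP table for LCS of 'cceedad' and 'aeed':
       a  e  e  d
    0  0  0  0  0
  c 0  0  0  0  0
  c 0  0  0  0  0
  e 0  0  1  1  1
  e 0  0  1  2  2
  d 0  0  1  2  3
  a 0  1  1  2  3
  d 0  1  1  2  3
LCS: 'eed'
LCS length = 3

3


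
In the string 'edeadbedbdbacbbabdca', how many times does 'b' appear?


Scanning 'edeadbedbdbacbbabdca' for 'b':
  Position 5: 'b' -> MATCH (count: 1)
  Position 8: 'b' -> MATCH (count: 2)
  Position 10: 'b' -> MATCH (count: 3)
  Position 13: 'b' -> MATCH (count: 4)
  Position 14: 'b' -> MATCH (count: 5)
  Position 16: 'b' -> MATCH (count: 6)
Total occurrences of 'b': 6

6


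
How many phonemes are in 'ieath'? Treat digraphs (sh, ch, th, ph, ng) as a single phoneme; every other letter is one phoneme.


Parsing 'ieath' greedily, digraphs first:
  'i' -> vowel phoneme (phonemes so far: 1)
  'e' -> vowel phoneme (phonemes so far: 2)
  'a' -> vowel phoneme (phonemes so far: 3)
  'th' -> digraph (1 consonant phoneme) (phonemes so far: 4)
Total phonemes: 4

4


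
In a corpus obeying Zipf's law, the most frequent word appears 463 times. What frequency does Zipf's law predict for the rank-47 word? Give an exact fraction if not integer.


Zipf's law: freq(rank) = f1 / rank
f1 = 463, rank = 47
freq = 463 / 47
GCD(463, 47) = 1
Simplified: 463/47

463/47


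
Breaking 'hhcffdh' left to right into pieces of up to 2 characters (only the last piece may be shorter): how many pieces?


'hhcffdh' has 7 characters.
Chunking with max size 2:
  Chunk 1: 'hh' (positions 0-1)
  Chunk 2: 'cf' (positions 2-3)
  Chunk 3: 'fd' (positions 4-5)
  Chunk 4: 'h' (positions 6-6)
Total chunks: ceil(7 / 2) = 4

4


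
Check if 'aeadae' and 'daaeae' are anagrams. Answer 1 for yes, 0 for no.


Sort characters of 'aeadae': 'aaadee'
Sort characters of 'daaeae': 'aaadee'
Sorted forms match -> they ARE anagrams
Result: 1

1


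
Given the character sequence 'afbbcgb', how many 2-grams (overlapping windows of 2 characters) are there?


String 'afbbcgb' has length L = 7.
Number of overlapping n-grams = L - n + 1
Substituting: 7 - 2 + 1 = 6

6


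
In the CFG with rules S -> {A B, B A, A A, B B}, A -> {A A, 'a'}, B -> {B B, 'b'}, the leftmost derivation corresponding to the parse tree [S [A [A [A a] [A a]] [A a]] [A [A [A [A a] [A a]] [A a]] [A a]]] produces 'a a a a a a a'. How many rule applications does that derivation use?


Every bracketed nonterminal node [X ...] in the tree is produced by exactly one rule application.
Reading the tree off as a leftmost derivation:
  Step 1: S  =>  A A   (applied S -> A A)
  Step 2: A A  =>  A A A   (applied A -> A A)
  Step 3: A A A  =>  A A A A   (applied A -> A A)
  Step 4: A A A A  =>  a A A A   (applied A -> a)
  Step 5: a A A A  =>  a a A A   (applied A -> a)
  Step 6: a a A A  =>  a a a A   (applied A -> a)
  Step 7: a a a A  =>  a a a A A   (applied A -> A A)
  Step 8: a a a A A  =>  a a a A A A   (applied A -> A A)
  Step 9: a a a A A A  =>  a a a A A A A   (applied A -> A A)
  Step 10: a a a A A A A  =>  a a a a A A A   (applied A -> a)
  Step 11: a a a a A A A  =>  a a a a a A A   (applied A -> a)
  Step 12: a a a a a A A  =>  a a a a a a A   (applied A -> a)
  Step 13: a a a a a a A  =>  a a a a a a a   (applied A -> a)
Final yield: a a a a a a a
Total rewrite steps: 13

13


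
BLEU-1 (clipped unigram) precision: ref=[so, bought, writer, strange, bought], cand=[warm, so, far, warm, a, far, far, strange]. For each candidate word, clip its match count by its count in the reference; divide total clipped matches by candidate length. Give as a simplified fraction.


Reference word counts: {'bought': 2, 'so': 1, 'strange': 1, 'writer': 1}
Checking each candidate word (with clipping):
  'warm' -> not in reference -> no match (matches: 0)
  'so' -> in reference (ref count 1, used 1/1) -> match (matches: 1)
  'far' -> not in reference -> no match (matches: 1)
  'warm' -> not in reference -> no match (matches: 1)
  'a' -> not in reference -> no match (matches: 1)
  'far' -> not in reference -> no match (matches: 1)
  'far' -> not in reference -> no match (matches: 1)
  'strange' -> in reference (ref count 1, used 1/1) -> match (matches: 2)
Clipped matches: 2, Candidate length: 8
Precision = 2/8 = 1/4

1/4


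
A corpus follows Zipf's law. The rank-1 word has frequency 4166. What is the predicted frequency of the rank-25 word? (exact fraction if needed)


Zipf's law: freq(rank) = f1 / rank
f1 = 4166, rank = 25
freq = 4166 / 25
GCD(4166, 25) = 1
Simplified: 4166/25

4166/25


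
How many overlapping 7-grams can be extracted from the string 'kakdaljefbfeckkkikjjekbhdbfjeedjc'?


String 'kakdaljefbfeckkkikjjekbhdbfjeedjc' has length L = 33.
Number of overlapping n-grams = L - n + 1
Substituting: 33 - 7 + 1 = 27

27


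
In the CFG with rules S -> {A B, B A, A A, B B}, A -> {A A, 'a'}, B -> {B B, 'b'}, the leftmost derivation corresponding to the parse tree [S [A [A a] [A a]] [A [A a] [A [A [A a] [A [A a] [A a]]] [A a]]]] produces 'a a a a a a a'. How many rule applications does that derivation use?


Every bracketed nonterminal node [X ...] in the tree is produced by exactly one rule application.
Reading the tree off as a leftmost derivation:
  Step 1: S  =>  A A   (applied S -> A A)
  Step 2: A A  =>  A A A   (applied A -> A A)
  Step 3: A A A  =>  a A A   (applied A -> a)
  Step 4: a A A  =>  a a A   (applied A -> a)
  Step 5: a a A  =>  a a A A   (applied A -> A A)
  Step 6: a a A A  =>  a a a A   (applied A -> a)
  Step 7: a a a A  =>  a a a A A   (applied A -> A A)
  Step 8: a a a A A  =>  a a a A A A   (applied A -> A A)
  Step 9: a a a A A A  =>  a a a a A A   (applied A -> a)
  Step 10: a a a a A A  =>  a a a a A A A   (applied A -> A A)
  Step 11: a a a a A A A  =>  a a a a a A A   (applied A -> a)
  Step 12: a a a a a A A  =>  a a a a a a A   (applied A -> a)
  Step 13: a a a a a a A  =>  a a a a a a a   (applied A -> a)
Final yield: a a a a a a a
Total rewrite steps: 13

13


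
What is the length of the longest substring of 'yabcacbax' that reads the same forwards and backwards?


Scanning 'yabcacbax' for palindromic substrings.
Substring at positions 1-7: 'abcacba'.
Check: reverse('abcacba') = 'abcacba' -> palindrome confirmed.
Neighbouring characters ('y' / 'x') break symmetry, so it cannot extend further.
No longer palindromic substring exists; longest length = 7

7


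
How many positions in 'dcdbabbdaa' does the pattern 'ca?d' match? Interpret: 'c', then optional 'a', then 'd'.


Pattern: ca?d means 'c', then optional 'a', then 'd'.
Scanning 'dcdbabbdaa' position-by-position:
  Pos 0: window 'dcd' -> no
  Pos 1: window 'cdb' -> MATCH
  Pos 2: window 'dba' -> no
  Pos 3: window 'bab' -> no
  Pos 4: window 'abb' -> no
  Pos 5: window 'bbd' -> no
  Pos 6: window 'bda' -> no
  Pos 7: window 'daa' -> no
  Pos 8: window 'aa' -> no
  Pos 9: window 'a' -> no
Total matches: 1

1


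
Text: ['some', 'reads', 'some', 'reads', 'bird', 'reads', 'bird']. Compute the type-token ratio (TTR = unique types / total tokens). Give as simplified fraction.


Tokens: 7
Unique types: ('bird', 'reads', 'some') = 3
TTR = 3/7
Already in lowest terms.

3/7


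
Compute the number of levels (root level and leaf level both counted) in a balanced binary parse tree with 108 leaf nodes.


In a balanced binary tree with n leaves the deepest leaf is ceil(log2(n)) edges below the root,
so counting node levels inclusive of root and leaves gives ceil(log2(n)) + 1 levels.
log2(108) = 6.7549
ceil(6.7549) = 7
levels = 7 + 1 = 8

8


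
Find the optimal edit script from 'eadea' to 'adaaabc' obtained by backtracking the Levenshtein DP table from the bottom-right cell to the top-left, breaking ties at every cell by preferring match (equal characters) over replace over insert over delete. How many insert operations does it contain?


Edit distance = 5. Backtracking from cell (5, 7) with preference match > replace > insert > delete,
then listing the resulting alignment 'eadea' -> 'adaaabc' left to right:
  Step 1: delete 'e'
  Step 2: keep 'a'
  Step 3: keep 'd'
  Step 4: insert 'a' [insertion #1]
  Step 5: replace e->a
  Step 6: keep 'a'
  Step 7: insert 'b' [insertion #2]
  Step 8: insert 'c' [insertion #3]
Total insertions: 3

3


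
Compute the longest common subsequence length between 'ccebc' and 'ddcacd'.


DP table for LCS of 'ccebc' and 'ddcacd':
       d  d  c  a  c  d
    0  0  0  0  0  0  0
  c 0  0  0  1  1  1  1
  c 0  0  0  1  1  2  2
  e 0  0  0  1  1  2  2
  b 0  0  0  1  1  2  2
  c 0  0  0  1  1  2  2
LCS: 'cc'
LCS length = 2

2


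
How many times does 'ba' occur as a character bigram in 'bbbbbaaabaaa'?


Scanning 'bbbbbaaabaaa' for bigram 'ba':
  Position 0: 'bb' -> no
  Position 1: 'bb' -> no
  Position 2: 'bb' -> no
  Position 3: 'bb' -> no
  Position 4: 'ba' -> MATCH
  Position 5: 'aa' -> no
  Position 6: 'aa' -> no
  Position 7: 'ab' -> no
  Position 8: 'ba' -> MATCH
  Position 9: 'aa' -> no
  Position 10: 'aa' -> no
Total matches: 2

2


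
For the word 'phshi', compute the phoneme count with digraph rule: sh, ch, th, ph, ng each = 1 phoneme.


Parsing 'phshi' greedily, digraphs first:
  'ph' -> digraph (1 consonant phoneme) (phonemes so far: 1)
  'sh' -> digraph (1 consonant phoneme) (phonemes so far: 2)
  'i' -> vowel phoneme (phonemes so far: 3)
Total phonemes: 3

3
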